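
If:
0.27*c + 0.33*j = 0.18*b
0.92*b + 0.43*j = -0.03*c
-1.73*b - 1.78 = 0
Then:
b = -1.03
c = -3.69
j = 2.46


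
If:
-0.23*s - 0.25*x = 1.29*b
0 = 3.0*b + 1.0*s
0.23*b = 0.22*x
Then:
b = 0.00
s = 0.00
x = 0.00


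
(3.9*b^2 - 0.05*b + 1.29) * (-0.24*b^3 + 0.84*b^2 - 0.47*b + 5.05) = -0.936*b^5 + 3.288*b^4 - 2.1846*b^3 + 20.8021*b^2 - 0.8588*b + 6.5145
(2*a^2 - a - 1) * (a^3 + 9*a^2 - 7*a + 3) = 2*a^5 + 17*a^4 - 24*a^3 + 4*a^2 + 4*a - 3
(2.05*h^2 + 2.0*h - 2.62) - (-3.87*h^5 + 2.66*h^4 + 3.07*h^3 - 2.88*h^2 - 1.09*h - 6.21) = 3.87*h^5 - 2.66*h^4 - 3.07*h^3 + 4.93*h^2 + 3.09*h + 3.59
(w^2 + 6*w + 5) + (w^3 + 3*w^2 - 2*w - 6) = w^3 + 4*w^2 + 4*w - 1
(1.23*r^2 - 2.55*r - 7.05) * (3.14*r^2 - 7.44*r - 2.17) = 3.8622*r^4 - 17.1582*r^3 - 5.8341*r^2 + 57.9855*r + 15.2985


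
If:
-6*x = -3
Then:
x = 1/2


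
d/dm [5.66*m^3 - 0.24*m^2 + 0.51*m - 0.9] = 16.98*m^2 - 0.48*m + 0.51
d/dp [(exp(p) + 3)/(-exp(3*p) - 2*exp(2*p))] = (2*exp(2*p) + 11*exp(p) + 12)*exp(-2*p)/(exp(2*p) + 4*exp(p) + 4)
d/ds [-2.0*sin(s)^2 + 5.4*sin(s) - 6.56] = (5.4 - 4.0*sin(s))*cos(s)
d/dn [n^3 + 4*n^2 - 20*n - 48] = 3*n^2 + 8*n - 20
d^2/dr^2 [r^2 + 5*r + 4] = 2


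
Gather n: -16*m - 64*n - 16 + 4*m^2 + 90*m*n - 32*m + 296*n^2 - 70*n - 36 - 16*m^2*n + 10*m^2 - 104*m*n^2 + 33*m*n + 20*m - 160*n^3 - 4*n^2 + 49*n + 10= 14*m^2 - 28*m - 160*n^3 + n^2*(292 - 104*m) + n*(-16*m^2 + 123*m - 85) - 42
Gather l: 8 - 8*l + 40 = 48 - 8*l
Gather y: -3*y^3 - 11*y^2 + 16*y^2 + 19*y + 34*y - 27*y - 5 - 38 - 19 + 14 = -3*y^3 + 5*y^2 + 26*y - 48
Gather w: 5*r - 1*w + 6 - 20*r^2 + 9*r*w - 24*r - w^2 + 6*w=-20*r^2 - 19*r - w^2 + w*(9*r + 5) + 6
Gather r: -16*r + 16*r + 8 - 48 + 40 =0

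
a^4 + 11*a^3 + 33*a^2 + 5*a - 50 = (a - 1)*(a + 2)*(a + 5)^2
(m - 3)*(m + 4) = m^2 + m - 12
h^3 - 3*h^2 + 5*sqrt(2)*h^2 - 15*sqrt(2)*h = h*(h - 3)*(h + 5*sqrt(2))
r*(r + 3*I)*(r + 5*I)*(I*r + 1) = I*r^4 - 7*r^3 - 7*I*r^2 - 15*r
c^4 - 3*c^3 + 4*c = c*(c - 2)^2*(c + 1)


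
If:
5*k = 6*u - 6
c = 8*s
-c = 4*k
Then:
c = 24/5 - 24*u/5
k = 6*u/5 - 6/5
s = 3/5 - 3*u/5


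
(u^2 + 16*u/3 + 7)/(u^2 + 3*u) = (u + 7/3)/u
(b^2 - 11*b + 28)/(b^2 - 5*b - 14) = (b - 4)/(b + 2)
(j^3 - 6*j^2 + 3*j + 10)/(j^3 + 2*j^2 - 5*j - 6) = (j - 5)/(j + 3)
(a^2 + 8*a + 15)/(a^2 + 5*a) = (a + 3)/a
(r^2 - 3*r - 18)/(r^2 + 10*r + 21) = (r - 6)/(r + 7)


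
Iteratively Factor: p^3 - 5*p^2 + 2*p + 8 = (p - 2)*(p^2 - 3*p - 4) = (p - 4)*(p - 2)*(p + 1)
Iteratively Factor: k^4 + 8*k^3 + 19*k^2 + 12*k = (k + 4)*(k^3 + 4*k^2 + 3*k) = (k + 1)*(k + 4)*(k^2 + 3*k) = k*(k + 1)*(k + 4)*(k + 3)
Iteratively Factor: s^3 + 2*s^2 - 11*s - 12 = (s - 3)*(s^2 + 5*s + 4) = (s - 3)*(s + 4)*(s + 1)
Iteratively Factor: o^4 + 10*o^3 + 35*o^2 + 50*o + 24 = (o + 4)*(o^3 + 6*o^2 + 11*o + 6) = (o + 2)*(o + 4)*(o^2 + 4*o + 3) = (o + 2)*(o + 3)*(o + 4)*(o + 1)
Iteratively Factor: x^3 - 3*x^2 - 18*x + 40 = (x - 2)*(x^2 - x - 20) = (x - 5)*(x - 2)*(x + 4)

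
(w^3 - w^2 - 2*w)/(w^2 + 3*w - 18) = w*(w^2 - w - 2)/(w^2 + 3*w - 18)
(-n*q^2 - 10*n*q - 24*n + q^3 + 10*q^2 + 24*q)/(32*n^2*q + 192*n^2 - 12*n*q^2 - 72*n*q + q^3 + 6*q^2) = (-n*q - 4*n + q^2 + 4*q)/(32*n^2 - 12*n*q + q^2)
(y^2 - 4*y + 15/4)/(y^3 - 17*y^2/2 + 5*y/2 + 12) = (y - 5/2)/(y^2 - 7*y - 8)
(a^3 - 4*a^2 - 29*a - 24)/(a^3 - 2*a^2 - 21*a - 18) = (a - 8)/(a - 6)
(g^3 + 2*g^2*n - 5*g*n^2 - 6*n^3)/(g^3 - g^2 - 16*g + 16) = (g^3 + 2*g^2*n - 5*g*n^2 - 6*n^3)/(g^3 - g^2 - 16*g + 16)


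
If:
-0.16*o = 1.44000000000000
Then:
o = -9.00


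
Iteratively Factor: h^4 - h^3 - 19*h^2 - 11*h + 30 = (h + 3)*(h^3 - 4*h^2 - 7*h + 10) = (h - 1)*(h + 3)*(h^2 - 3*h - 10) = (h - 1)*(h + 2)*(h + 3)*(h - 5)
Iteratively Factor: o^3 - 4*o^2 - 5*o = (o)*(o^2 - 4*o - 5) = o*(o - 5)*(o + 1)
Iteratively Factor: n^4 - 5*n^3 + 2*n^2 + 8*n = (n - 4)*(n^3 - n^2 - 2*n) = n*(n - 4)*(n^2 - n - 2) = n*(n - 4)*(n + 1)*(n - 2)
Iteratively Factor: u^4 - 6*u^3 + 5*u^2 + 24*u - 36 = (u - 3)*(u^3 - 3*u^2 - 4*u + 12) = (u - 3)^2*(u^2 - 4) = (u - 3)^2*(u + 2)*(u - 2)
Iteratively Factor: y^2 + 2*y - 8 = (y + 4)*(y - 2)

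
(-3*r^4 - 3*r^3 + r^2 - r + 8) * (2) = -6*r^4 - 6*r^3 + 2*r^2 - 2*r + 16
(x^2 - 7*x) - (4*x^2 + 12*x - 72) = -3*x^2 - 19*x + 72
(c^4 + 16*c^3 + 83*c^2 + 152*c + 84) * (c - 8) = c^5 + 8*c^4 - 45*c^3 - 512*c^2 - 1132*c - 672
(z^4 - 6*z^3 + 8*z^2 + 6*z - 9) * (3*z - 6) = 3*z^5 - 24*z^4 + 60*z^3 - 30*z^2 - 63*z + 54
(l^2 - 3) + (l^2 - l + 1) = 2*l^2 - l - 2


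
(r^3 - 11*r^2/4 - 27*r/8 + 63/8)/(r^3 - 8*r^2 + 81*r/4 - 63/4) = (4*r + 7)/(2*(2*r - 7))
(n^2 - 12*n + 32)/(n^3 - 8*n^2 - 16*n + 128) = 1/(n + 4)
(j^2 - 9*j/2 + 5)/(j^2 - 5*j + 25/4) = 2*(j - 2)/(2*j - 5)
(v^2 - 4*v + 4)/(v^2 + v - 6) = (v - 2)/(v + 3)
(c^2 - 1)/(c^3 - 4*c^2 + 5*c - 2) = (c + 1)/(c^2 - 3*c + 2)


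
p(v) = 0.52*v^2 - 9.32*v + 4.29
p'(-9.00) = -18.68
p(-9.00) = 130.29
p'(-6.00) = -15.56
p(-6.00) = 78.93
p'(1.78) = -7.47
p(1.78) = -10.65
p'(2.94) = -6.26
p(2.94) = -18.62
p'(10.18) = 1.27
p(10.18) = -36.70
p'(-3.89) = -13.37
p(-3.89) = 48.41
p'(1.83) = -7.42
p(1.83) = -11.02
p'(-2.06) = -11.46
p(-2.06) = 25.70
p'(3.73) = -5.44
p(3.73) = -23.24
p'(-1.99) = -11.39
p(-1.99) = 24.90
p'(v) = 1.04*v - 9.32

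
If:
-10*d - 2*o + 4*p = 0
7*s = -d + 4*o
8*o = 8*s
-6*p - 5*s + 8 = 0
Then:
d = 24/37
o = -8/37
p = 56/37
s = -8/37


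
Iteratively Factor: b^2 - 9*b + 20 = (b - 4)*(b - 5)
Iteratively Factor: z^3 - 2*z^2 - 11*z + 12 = (z + 3)*(z^2 - 5*z + 4) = (z - 4)*(z + 3)*(z - 1)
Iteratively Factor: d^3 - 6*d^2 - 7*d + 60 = (d - 5)*(d^2 - d - 12) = (d - 5)*(d - 4)*(d + 3)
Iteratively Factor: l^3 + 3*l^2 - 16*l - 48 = (l - 4)*(l^2 + 7*l + 12) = (l - 4)*(l + 3)*(l + 4)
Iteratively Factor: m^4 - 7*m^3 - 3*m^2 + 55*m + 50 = (m - 5)*(m^3 - 2*m^2 - 13*m - 10) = (m - 5)*(m + 2)*(m^2 - 4*m - 5) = (m - 5)*(m + 1)*(m + 2)*(m - 5)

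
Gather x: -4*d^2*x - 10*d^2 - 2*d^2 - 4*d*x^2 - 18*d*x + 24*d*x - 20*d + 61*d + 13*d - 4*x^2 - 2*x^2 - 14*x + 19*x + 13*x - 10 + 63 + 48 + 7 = -12*d^2 + 54*d + x^2*(-4*d - 6) + x*(-4*d^2 + 6*d + 18) + 108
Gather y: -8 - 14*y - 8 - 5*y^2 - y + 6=-5*y^2 - 15*y - 10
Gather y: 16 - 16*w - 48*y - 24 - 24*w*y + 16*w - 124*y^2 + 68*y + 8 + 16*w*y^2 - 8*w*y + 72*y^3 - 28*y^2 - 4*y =72*y^3 + y^2*(16*w - 152) + y*(16 - 32*w)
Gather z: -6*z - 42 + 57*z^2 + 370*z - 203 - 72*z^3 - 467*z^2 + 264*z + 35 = -72*z^3 - 410*z^2 + 628*z - 210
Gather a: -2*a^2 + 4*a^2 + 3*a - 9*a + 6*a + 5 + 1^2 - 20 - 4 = 2*a^2 - 18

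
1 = 1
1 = 1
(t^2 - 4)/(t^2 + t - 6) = (t + 2)/(t + 3)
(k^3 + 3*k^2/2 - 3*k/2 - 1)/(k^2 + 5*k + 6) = (2*k^2 - k - 1)/(2*(k + 3))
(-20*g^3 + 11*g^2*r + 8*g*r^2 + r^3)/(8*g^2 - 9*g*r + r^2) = (20*g^2 + 9*g*r + r^2)/(-8*g + r)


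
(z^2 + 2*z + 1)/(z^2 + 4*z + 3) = (z + 1)/(z + 3)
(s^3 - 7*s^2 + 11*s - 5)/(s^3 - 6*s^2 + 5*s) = (s - 1)/s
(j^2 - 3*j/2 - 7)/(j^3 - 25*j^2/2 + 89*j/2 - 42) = (2*j^2 - 3*j - 14)/(2*j^3 - 25*j^2 + 89*j - 84)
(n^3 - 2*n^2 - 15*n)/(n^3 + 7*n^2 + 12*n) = (n - 5)/(n + 4)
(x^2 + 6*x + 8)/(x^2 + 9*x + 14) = (x + 4)/(x + 7)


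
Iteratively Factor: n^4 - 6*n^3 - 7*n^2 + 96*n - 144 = (n - 4)*(n^3 - 2*n^2 - 15*n + 36) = (n - 4)*(n - 3)*(n^2 + n - 12) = (n - 4)*(n - 3)*(n + 4)*(n - 3)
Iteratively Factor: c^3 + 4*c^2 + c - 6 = (c + 3)*(c^2 + c - 2) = (c - 1)*(c + 3)*(c + 2)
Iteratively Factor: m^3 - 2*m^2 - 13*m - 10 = (m - 5)*(m^2 + 3*m + 2) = (m - 5)*(m + 1)*(m + 2)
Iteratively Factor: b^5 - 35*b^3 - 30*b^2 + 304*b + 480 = (b - 5)*(b^4 + 5*b^3 - 10*b^2 - 80*b - 96) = (b - 5)*(b + 3)*(b^3 + 2*b^2 - 16*b - 32) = (b - 5)*(b + 2)*(b + 3)*(b^2 - 16) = (b - 5)*(b - 4)*(b + 2)*(b + 3)*(b + 4)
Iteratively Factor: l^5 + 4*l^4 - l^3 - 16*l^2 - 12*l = (l + 2)*(l^4 + 2*l^3 - 5*l^2 - 6*l) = (l + 2)*(l + 3)*(l^3 - l^2 - 2*l) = (l - 2)*(l + 2)*(l + 3)*(l^2 + l) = (l - 2)*(l + 1)*(l + 2)*(l + 3)*(l)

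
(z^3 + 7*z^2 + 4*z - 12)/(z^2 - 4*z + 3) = (z^2 + 8*z + 12)/(z - 3)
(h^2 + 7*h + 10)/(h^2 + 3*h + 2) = (h + 5)/(h + 1)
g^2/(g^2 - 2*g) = g/(g - 2)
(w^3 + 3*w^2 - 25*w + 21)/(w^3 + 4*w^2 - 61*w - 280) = (w^2 - 4*w + 3)/(w^2 - 3*w - 40)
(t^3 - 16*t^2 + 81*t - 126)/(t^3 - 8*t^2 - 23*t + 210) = (t - 3)/(t + 5)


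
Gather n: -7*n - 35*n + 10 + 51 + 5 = 66 - 42*n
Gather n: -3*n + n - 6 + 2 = -2*n - 4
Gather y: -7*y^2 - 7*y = -7*y^2 - 7*y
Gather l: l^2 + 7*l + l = l^2 + 8*l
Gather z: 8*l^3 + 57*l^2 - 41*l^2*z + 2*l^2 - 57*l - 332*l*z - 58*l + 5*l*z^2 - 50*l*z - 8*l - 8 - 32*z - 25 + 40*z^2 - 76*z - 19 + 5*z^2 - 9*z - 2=8*l^3 + 59*l^2 - 123*l + z^2*(5*l + 45) + z*(-41*l^2 - 382*l - 117) - 54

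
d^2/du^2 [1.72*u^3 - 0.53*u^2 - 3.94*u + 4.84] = 10.32*u - 1.06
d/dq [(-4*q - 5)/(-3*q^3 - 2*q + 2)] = (12*q^3 + 8*q - (4*q + 5)*(9*q^2 + 2) - 8)/(3*q^3 + 2*q - 2)^2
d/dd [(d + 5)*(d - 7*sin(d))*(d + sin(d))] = (d + 5)*(d - 7*sin(d))*(cos(d) + 1) - (d + 5)*(d + sin(d))*(7*cos(d) - 1) + (d - 7*sin(d))*(d + sin(d))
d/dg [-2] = 0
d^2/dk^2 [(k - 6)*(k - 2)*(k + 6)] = 6*k - 4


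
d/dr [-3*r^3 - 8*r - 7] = -9*r^2 - 8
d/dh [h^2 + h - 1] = 2*h + 1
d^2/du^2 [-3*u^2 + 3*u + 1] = -6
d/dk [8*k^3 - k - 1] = 24*k^2 - 1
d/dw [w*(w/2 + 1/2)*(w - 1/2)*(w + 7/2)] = 2*w^3 + 6*w^2 + 5*w/4 - 7/8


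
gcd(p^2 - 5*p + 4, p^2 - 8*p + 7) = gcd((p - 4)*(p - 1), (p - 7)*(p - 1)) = p - 1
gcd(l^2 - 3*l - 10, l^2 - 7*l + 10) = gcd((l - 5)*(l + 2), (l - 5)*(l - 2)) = l - 5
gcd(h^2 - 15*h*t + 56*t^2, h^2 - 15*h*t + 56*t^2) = h^2 - 15*h*t + 56*t^2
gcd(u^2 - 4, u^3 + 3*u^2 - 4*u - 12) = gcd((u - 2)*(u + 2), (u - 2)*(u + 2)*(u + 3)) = u^2 - 4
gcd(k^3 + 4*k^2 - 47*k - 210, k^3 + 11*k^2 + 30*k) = k^2 + 11*k + 30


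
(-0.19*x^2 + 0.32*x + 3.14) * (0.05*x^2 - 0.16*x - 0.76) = -0.0095*x^4 + 0.0464*x^3 + 0.2502*x^2 - 0.7456*x - 2.3864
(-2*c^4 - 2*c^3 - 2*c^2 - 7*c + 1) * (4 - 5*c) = 10*c^5 + 2*c^4 + 2*c^3 + 27*c^2 - 33*c + 4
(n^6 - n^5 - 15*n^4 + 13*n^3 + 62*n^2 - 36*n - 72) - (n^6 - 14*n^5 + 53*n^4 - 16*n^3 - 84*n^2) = 13*n^5 - 68*n^4 + 29*n^3 + 146*n^2 - 36*n - 72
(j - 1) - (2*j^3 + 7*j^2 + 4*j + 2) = -2*j^3 - 7*j^2 - 3*j - 3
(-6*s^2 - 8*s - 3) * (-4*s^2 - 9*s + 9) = 24*s^4 + 86*s^3 + 30*s^2 - 45*s - 27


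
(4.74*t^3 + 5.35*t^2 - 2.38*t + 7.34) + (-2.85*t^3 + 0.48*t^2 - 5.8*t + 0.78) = 1.89*t^3 + 5.83*t^2 - 8.18*t + 8.12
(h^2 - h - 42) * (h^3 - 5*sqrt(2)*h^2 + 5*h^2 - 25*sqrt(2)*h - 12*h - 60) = h^5 - 5*sqrt(2)*h^4 + 4*h^4 - 59*h^3 - 20*sqrt(2)*h^3 - 258*h^2 + 235*sqrt(2)*h^2 + 564*h + 1050*sqrt(2)*h + 2520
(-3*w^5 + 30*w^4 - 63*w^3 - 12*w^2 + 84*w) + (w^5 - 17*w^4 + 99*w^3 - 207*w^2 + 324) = -2*w^5 + 13*w^4 + 36*w^3 - 219*w^2 + 84*w + 324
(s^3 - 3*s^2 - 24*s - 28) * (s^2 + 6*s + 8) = s^5 + 3*s^4 - 34*s^3 - 196*s^2 - 360*s - 224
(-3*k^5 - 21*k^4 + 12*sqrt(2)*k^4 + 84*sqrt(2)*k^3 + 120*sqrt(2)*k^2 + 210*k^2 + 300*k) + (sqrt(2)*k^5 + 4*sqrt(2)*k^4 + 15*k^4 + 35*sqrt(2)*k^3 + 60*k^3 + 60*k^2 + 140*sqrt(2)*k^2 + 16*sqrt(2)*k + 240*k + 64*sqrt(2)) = -3*k^5 + sqrt(2)*k^5 - 6*k^4 + 16*sqrt(2)*k^4 + 60*k^3 + 119*sqrt(2)*k^3 + 270*k^2 + 260*sqrt(2)*k^2 + 16*sqrt(2)*k + 540*k + 64*sqrt(2)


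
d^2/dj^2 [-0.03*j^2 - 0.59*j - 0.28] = -0.0600000000000000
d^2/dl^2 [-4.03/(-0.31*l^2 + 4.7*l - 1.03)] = (-0.774566*l^2 + 11.74342*l + 4.03*(0.62*l - 4.7)*(1.24*l - 9.4) - 2.573558)/(0.31*l^2 - 4.7*l + 1.03)^3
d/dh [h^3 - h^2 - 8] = h*(3*h - 2)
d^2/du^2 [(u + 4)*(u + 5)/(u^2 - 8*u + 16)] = 2*(17*u + 148)/(u^4 - 16*u^3 + 96*u^2 - 256*u + 256)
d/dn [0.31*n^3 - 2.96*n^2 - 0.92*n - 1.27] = 0.93*n^2 - 5.92*n - 0.92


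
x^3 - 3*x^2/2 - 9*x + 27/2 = (x - 3)*(x - 3/2)*(x + 3)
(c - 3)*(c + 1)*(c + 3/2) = c^3 - c^2/2 - 6*c - 9/2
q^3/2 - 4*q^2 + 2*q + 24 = (q/2 + 1)*(q - 6)*(q - 4)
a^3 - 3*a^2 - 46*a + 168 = (a - 6)*(a - 4)*(a + 7)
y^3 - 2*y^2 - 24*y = y*(y - 6)*(y + 4)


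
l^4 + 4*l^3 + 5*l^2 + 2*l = l*(l + 1)^2*(l + 2)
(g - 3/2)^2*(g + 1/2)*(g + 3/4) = g^4 - 7*g^3/4 - 9*g^2/8 + 27*g/16 + 27/32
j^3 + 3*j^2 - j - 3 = (j - 1)*(j + 1)*(j + 3)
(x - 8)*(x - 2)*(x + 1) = x^3 - 9*x^2 + 6*x + 16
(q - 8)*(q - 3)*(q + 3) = q^3 - 8*q^2 - 9*q + 72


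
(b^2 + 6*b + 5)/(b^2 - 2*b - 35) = (b + 1)/(b - 7)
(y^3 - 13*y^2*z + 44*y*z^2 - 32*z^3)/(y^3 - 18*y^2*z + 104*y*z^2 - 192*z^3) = (y - z)/(y - 6*z)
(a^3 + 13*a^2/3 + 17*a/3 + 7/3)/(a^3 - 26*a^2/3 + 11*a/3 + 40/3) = (3*a^2 + 10*a + 7)/(3*a^2 - 29*a + 40)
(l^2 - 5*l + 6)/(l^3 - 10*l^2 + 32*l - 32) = (l - 3)/(l^2 - 8*l + 16)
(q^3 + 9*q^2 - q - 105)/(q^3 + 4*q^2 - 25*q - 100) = (q^2 + 4*q - 21)/(q^2 - q - 20)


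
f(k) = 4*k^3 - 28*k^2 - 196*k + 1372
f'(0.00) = -196.00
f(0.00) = 1372.00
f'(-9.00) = 1280.00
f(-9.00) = -2048.00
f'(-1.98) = -38.08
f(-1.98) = 1619.26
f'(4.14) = -222.16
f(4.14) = 364.48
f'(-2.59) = 29.54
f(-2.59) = 1622.32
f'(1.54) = -253.78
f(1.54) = 1018.36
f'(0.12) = -202.55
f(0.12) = 1348.08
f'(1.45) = -251.97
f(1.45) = 1041.12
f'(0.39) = -216.01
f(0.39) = 1291.54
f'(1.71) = -256.67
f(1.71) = 974.97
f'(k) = 12*k^2 - 56*k - 196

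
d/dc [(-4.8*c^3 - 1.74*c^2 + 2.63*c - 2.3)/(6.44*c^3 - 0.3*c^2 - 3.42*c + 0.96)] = (1.4210854715202e-14*c^5 + 12.6456*c^4 - 1.04240000000001*c^3 + 37.3518*c^2 - 4.7208*c - 5.3412)/(41.4736*c^6 - 3.864*c^5 - 43.9596*c^4 + 14.4168*c^3 + 11.1204*c^2 - 6.5664*c + 0.9216)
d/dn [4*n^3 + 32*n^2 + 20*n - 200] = 12*n^2 + 64*n + 20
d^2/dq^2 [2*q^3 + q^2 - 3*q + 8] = 12*q + 2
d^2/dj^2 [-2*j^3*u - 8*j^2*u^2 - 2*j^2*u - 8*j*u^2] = 4*u*(-3*j - 4*u - 1)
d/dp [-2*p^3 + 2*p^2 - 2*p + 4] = -6*p^2 + 4*p - 2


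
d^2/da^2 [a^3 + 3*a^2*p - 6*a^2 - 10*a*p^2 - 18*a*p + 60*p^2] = 6*a + 6*p - 12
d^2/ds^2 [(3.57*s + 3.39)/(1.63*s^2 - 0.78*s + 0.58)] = ((3.26*s - 0.78)*(3.57*s + 3.39)*(6.52*s - 1.56) - (34.9146*s + 5.4822)*(1.63*s^2 - 0.78*s + 0.58))/(1.63*s^2 - 0.78*s + 0.58)^3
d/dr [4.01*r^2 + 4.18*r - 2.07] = 8.02*r + 4.18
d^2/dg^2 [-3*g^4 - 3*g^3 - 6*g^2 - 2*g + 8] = -36*g^2 - 18*g - 12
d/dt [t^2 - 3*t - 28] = 2*t - 3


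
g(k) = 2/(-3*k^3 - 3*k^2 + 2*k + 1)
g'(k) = 2*(9*k^2 + 6*k - 2)/(-3*k^3 - 3*k^2 + 2*k + 1)^2 = 2*(9*k^2 + 6*k - 2)/(3*k^3 + 3*k^2 - 2*k - 1)^2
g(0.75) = -4.41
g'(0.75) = 73.66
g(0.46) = 2.01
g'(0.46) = 5.40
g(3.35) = -0.01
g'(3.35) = 0.01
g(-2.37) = 0.10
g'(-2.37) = 0.18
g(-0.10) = 2.59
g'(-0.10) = -8.40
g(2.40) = -0.04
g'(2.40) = 0.05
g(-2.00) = 0.22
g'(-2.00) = 0.54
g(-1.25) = -6.10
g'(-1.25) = 84.75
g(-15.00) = 0.00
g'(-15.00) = 0.00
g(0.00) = 2.00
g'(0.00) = -4.00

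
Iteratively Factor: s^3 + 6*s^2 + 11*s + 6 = (s + 2)*(s^2 + 4*s + 3) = (s + 1)*(s + 2)*(s + 3)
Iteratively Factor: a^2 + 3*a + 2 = (a + 1)*(a + 2)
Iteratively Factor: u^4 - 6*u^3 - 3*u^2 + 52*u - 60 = (u - 2)*(u^3 - 4*u^2 - 11*u + 30) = (u - 5)*(u - 2)*(u^2 + u - 6) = (u - 5)*(u - 2)^2*(u + 3)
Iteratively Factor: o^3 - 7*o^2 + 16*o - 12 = (o - 2)*(o^2 - 5*o + 6) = (o - 2)^2*(o - 3)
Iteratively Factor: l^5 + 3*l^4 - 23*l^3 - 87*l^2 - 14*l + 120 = (l - 5)*(l^4 + 8*l^3 + 17*l^2 - 2*l - 24) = (l - 5)*(l + 2)*(l^3 + 6*l^2 + 5*l - 12) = (l - 5)*(l - 1)*(l + 2)*(l^2 + 7*l + 12) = (l - 5)*(l - 1)*(l + 2)*(l + 4)*(l + 3)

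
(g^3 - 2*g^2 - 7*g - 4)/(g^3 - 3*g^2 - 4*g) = (g + 1)/g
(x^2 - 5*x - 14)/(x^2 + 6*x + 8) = (x - 7)/(x + 4)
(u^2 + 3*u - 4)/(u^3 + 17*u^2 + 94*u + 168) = (u - 1)/(u^2 + 13*u + 42)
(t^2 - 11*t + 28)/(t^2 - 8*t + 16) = (t - 7)/(t - 4)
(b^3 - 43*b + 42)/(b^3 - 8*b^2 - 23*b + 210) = (b^2 + 6*b - 7)/(b^2 - 2*b - 35)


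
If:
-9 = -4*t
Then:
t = 9/4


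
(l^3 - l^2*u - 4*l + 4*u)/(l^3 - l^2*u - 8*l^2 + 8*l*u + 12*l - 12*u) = (l + 2)/(l - 6)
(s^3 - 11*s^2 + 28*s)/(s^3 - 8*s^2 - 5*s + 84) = s/(s + 3)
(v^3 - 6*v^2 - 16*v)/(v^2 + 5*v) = (v^2 - 6*v - 16)/(v + 5)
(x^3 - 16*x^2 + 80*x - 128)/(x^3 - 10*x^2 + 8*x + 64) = (x - 4)/(x + 2)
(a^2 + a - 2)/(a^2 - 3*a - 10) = (a - 1)/(a - 5)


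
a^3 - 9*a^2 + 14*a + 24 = (a - 6)*(a - 4)*(a + 1)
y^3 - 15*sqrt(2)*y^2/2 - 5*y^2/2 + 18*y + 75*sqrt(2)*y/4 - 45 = (y - 5/2)*(y - 6*sqrt(2))*(y - 3*sqrt(2)/2)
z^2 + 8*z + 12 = (z + 2)*(z + 6)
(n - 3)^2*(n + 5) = n^3 - n^2 - 21*n + 45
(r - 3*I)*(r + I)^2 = r^3 - I*r^2 + 5*r + 3*I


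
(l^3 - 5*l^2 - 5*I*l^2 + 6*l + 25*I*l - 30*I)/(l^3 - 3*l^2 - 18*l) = (l^3 - 5*l^2*(1 + I) + l*(6 + 25*I) - 30*I)/(l*(l^2 - 3*l - 18))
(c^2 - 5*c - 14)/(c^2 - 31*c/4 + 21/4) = 4*(c + 2)/(4*c - 3)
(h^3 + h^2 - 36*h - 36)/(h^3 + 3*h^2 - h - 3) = (h^2 - 36)/(h^2 + 2*h - 3)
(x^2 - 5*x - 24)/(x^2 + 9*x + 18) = (x - 8)/(x + 6)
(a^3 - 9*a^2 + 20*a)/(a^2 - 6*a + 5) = a*(a - 4)/(a - 1)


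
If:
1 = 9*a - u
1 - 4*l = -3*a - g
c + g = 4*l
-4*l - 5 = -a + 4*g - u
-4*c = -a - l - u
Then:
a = -17/3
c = -16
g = -28/3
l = -19/3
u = -52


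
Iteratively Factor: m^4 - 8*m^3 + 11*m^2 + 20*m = (m + 1)*(m^3 - 9*m^2 + 20*m) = m*(m + 1)*(m^2 - 9*m + 20) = m*(m - 4)*(m + 1)*(m - 5)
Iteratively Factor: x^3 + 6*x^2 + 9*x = (x + 3)*(x^2 + 3*x) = (x + 3)^2*(x)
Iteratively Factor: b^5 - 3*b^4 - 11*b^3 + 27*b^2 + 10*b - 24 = (b + 1)*(b^4 - 4*b^3 - 7*b^2 + 34*b - 24) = (b - 2)*(b + 1)*(b^3 - 2*b^2 - 11*b + 12) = (b - 4)*(b - 2)*(b + 1)*(b^2 + 2*b - 3) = (b - 4)*(b - 2)*(b - 1)*(b + 1)*(b + 3)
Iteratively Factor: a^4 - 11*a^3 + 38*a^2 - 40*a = (a - 4)*(a^3 - 7*a^2 + 10*a) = (a - 4)*(a - 2)*(a^2 - 5*a) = (a - 5)*(a - 4)*(a - 2)*(a)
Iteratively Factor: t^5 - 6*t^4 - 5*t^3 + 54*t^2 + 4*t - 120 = (t + 2)*(t^4 - 8*t^3 + 11*t^2 + 32*t - 60) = (t - 3)*(t + 2)*(t^3 - 5*t^2 - 4*t + 20) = (t - 3)*(t + 2)^2*(t^2 - 7*t + 10) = (t - 5)*(t - 3)*(t + 2)^2*(t - 2)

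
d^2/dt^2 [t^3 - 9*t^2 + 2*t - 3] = 6*t - 18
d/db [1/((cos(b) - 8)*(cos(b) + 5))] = (2*cos(b) - 3)*sin(b)/((cos(b) - 8)^2*(cos(b) + 5)^2)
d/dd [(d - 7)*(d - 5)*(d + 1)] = 3*d^2 - 22*d + 23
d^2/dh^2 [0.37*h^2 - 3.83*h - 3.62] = 0.740000000000000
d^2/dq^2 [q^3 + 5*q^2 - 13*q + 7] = 6*q + 10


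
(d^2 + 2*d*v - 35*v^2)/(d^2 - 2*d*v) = (d^2 + 2*d*v - 35*v^2)/(d*(d - 2*v))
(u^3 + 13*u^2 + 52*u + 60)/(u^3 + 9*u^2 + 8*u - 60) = (u + 2)/(u - 2)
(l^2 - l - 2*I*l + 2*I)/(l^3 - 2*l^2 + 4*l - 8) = (l - 1)/(l^2 + 2*l*(-1 + I) - 4*I)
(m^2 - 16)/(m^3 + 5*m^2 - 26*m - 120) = (m - 4)/(m^2 + m - 30)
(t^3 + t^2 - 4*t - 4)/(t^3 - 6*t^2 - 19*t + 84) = (t^3 + t^2 - 4*t - 4)/(t^3 - 6*t^2 - 19*t + 84)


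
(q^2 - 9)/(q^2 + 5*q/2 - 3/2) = 2*(q - 3)/(2*q - 1)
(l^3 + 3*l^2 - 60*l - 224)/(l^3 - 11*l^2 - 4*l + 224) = (l + 7)/(l - 7)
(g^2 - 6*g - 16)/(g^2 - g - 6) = (g - 8)/(g - 3)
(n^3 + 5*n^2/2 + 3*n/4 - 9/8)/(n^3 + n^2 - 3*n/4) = (n + 3/2)/n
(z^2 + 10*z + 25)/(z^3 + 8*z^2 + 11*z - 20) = (z + 5)/(z^2 + 3*z - 4)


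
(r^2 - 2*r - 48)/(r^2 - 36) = (r - 8)/(r - 6)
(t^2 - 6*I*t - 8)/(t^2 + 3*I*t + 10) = (t - 4*I)/(t + 5*I)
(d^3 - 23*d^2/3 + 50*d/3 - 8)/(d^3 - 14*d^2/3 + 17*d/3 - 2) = (d - 4)/(d - 1)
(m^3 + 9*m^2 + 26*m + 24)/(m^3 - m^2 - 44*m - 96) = (m + 2)/(m - 8)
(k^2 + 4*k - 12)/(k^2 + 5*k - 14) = (k + 6)/(k + 7)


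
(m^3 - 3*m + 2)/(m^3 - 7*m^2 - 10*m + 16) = (m - 1)/(m - 8)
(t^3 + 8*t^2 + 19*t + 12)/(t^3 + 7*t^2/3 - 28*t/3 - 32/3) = 3*(t + 3)/(3*t - 8)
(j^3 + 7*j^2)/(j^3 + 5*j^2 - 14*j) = j/(j - 2)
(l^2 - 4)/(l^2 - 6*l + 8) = (l + 2)/(l - 4)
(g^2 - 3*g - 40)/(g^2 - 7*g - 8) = (g + 5)/(g + 1)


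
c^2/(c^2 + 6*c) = c/(c + 6)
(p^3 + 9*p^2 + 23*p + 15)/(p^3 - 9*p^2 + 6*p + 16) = (p^2 + 8*p + 15)/(p^2 - 10*p + 16)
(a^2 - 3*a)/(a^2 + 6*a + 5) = a*(a - 3)/(a^2 + 6*a + 5)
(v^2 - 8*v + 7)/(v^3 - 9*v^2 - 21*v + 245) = (v - 1)/(v^2 - 2*v - 35)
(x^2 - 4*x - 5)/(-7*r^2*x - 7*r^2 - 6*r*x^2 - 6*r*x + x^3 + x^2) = (x - 5)/(-7*r^2 - 6*r*x + x^2)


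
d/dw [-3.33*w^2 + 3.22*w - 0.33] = 3.22 - 6.66*w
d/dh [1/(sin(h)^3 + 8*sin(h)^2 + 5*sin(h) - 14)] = -(3*sin(h)^2 + 16*sin(h) + 5)*cos(h)/(sin(h)^3 + 8*sin(h)^2 + 5*sin(h) - 14)^2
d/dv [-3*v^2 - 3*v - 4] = -6*v - 3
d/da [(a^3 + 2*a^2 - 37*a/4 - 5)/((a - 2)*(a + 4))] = (a^2 - 4*a + 21/4)/(a^2 - 4*a + 4)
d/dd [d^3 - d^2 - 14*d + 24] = 3*d^2 - 2*d - 14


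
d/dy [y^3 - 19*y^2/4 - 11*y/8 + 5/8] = 3*y^2 - 19*y/2 - 11/8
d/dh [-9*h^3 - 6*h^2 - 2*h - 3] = -27*h^2 - 12*h - 2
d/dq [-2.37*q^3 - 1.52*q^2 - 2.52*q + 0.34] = -7.11*q^2 - 3.04*q - 2.52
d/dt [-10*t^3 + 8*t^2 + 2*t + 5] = -30*t^2 + 16*t + 2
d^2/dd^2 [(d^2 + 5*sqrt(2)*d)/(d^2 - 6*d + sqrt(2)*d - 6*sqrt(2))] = 4*(2*sqrt(2)*d^3 + 3*d^3 + 9*sqrt(2)*d^2 + 90*d - 144 + 30*sqrt(2))/(d^6 - 18*d^5 + 3*sqrt(2)*d^5 - 54*sqrt(2)*d^4 + 114*d^4 - 324*d^3 + 326*sqrt(2)*d^3 - 684*sqrt(2)*d^2 + 648*d^2 - 1296*d + 216*sqrt(2)*d - 432*sqrt(2))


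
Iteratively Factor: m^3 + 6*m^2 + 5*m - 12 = (m + 4)*(m^2 + 2*m - 3) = (m - 1)*(m + 4)*(m + 3)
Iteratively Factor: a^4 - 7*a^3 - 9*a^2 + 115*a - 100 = (a + 4)*(a^3 - 11*a^2 + 35*a - 25) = (a - 5)*(a + 4)*(a^2 - 6*a + 5) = (a - 5)*(a - 1)*(a + 4)*(a - 5)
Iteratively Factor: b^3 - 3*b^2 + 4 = (b - 2)*(b^2 - b - 2) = (b - 2)*(b + 1)*(b - 2)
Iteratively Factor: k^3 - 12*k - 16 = (k + 2)*(k^2 - 2*k - 8) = (k - 4)*(k + 2)*(k + 2)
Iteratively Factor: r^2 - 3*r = (r - 3)*(r)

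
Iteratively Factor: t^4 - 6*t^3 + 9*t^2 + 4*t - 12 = (t - 2)*(t^3 - 4*t^2 + t + 6) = (t - 2)*(t + 1)*(t^2 - 5*t + 6) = (t - 2)^2*(t + 1)*(t - 3)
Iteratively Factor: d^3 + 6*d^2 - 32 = (d + 4)*(d^2 + 2*d - 8) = (d - 2)*(d + 4)*(d + 4)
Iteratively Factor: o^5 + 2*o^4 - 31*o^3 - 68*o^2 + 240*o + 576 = (o + 4)*(o^4 - 2*o^3 - 23*o^2 + 24*o + 144) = (o - 4)*(o + 4)*(o^3 + 2*o^2 - 15*o - 36) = (o - 4)^2*(o + 4)*(o^2 + 6*o + 9) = (o - 4)^2*(o + 3)*(o + 4)*(o + 3)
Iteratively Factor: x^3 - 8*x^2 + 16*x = (x - 4)*(x^2 - 4*x) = (x - 4)^2*(x)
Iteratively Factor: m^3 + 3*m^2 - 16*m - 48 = (m - 4)*(m^2 + 7*m + 12) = (m - 4)*(m + 4)*(m + 3)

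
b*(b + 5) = b^2 + 5*b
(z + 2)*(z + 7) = z^2 + 9*z + 14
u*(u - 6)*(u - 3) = u^3 - 9*u^2 + 18*u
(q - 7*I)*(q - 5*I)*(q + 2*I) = q^3 - 10*I*q^2 - 11*q - 70*I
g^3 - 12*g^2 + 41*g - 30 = (g - 6)*(g - 5)*(g - 1)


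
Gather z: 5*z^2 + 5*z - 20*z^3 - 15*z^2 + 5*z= -20*z^3 - 10*z^2 + 10*z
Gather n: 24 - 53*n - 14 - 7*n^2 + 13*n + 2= -7*n^2 - 40*n + 12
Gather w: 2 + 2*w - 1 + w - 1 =3*w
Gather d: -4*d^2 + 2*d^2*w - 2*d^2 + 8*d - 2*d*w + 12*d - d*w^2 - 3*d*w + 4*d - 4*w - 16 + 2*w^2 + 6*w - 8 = d^2*(2*w - 6) + d*(-w^2 - 5*w + 24) + 2*w^2 + 2*w - 24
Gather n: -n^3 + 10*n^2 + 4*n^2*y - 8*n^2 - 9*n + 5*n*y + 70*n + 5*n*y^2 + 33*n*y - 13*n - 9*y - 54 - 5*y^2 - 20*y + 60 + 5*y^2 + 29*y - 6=-n^3 + n^2*(4*y + 2) + n*(5*y^2 + 38*y + 48)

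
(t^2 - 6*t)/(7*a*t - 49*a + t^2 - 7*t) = t*(t - 6)/(7*a*t - 49*a + t^2 - 7*t)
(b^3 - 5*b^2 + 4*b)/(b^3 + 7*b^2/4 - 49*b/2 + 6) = 4*b*(b - 1)/(4*b^2 + 23*b - 6)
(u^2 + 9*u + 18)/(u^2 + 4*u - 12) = (u + 3)/(u - 2)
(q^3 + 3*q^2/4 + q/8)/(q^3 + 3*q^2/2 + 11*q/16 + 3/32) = 4*q/(4*q + 3)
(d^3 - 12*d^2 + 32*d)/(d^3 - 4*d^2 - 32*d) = (d - 4)/(d + 4)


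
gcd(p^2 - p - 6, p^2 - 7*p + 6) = 1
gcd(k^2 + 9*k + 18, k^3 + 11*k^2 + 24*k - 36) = k + 6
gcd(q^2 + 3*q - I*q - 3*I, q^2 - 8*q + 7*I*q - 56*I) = 1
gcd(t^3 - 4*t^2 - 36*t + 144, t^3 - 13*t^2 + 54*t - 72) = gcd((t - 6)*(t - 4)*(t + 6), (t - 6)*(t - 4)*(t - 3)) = t^2 - 10*t + 24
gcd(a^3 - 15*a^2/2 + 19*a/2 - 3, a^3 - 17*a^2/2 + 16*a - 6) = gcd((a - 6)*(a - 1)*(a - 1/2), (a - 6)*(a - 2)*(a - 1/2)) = a^2 - 13*a/2 + 3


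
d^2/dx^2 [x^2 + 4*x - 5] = 2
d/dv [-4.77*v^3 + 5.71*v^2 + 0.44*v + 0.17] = -14.31*v^2 + 11.42*v + 0.44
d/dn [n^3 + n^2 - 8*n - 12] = 3*n^2 + 2*n - 8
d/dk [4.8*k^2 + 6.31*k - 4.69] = 9.6*k + 6.31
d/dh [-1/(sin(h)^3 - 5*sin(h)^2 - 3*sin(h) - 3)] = -(10*sin(h) + 3*cos(h)^2)*cos(h)/(-sin(h)^3 + 5*sin(h)^2 + 3*sin(h) + 3)^2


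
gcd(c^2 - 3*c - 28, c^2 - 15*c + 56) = c - 7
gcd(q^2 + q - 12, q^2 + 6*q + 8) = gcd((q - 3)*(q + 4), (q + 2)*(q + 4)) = q + 4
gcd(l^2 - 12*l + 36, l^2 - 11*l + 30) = l - 6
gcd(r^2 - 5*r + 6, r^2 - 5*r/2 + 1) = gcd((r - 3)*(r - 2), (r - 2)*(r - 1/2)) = r - 2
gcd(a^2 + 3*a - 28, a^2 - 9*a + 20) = a - 4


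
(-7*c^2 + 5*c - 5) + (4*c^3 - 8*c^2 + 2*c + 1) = 4*c^3 - 15*c^2 + 7*c - 4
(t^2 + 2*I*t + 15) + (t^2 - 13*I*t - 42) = 2*t^2 - 11*I*t - 27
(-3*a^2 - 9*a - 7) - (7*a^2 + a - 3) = -10*a^2 - 10*a - 4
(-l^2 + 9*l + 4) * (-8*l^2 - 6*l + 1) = 8*l^4 - 66*l^3 - 87*l^2 - 15*l + 4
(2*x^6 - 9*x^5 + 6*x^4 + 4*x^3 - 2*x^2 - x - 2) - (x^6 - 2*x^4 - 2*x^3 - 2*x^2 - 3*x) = x^6 - 9*x^5 + 8*x^4 + 6*x^3 + 2*x - 2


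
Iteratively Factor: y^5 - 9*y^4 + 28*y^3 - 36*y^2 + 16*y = (y - 1)*(y^4 - 8*y^3 + 20*y^2 - 16*y) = y*(y - 1)*(y^3 - 8*y^2 + 20*y - 16) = y*(y - 2)*(y - 1)*(y^2 - 6*y + 8) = y*(y - 2)^2*(y - 1)*(y - 4)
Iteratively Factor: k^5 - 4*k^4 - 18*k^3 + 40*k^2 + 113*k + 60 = (k - 5)*(k^4 + k^3 - 13*k^2 - 25*k - 12) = (k - 5)*(k - 4)*(k^3 + 5*k^2 + 7*k + 3) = (k - 5)*(k - 4)*(k + 1)*(k^2 + 4*k + 3) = (k - 5)*(k - 4)*(k + 1)^2*(k + 3)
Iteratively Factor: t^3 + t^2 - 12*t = (t)*(t^2 + t - 12) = t*(t - 3)*(t + 4)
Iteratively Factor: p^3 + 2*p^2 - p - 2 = (p + 1)*(p^2 + p - 2) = (p - 1)*(p + 1)*(p + 2)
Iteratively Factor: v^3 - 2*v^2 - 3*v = (v + 1)*(v^2 - 3*v) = (v - 3)*(v + 1)*(v)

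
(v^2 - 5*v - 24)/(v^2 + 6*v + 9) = (v - 8)/(v + 3)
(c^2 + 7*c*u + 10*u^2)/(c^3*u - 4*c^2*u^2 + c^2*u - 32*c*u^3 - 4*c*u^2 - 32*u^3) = (-c^2 - 7*c*u - 10*u^2)/(u*(-c^3 + 4*c^2*u - c^2 + 32*c*u^2 + 4*c*u + 32*u^2))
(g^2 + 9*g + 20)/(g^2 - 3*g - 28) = (g + 5)/(g - 7)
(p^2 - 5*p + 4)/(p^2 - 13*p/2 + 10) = 2*(p - 1)/(2*p - 5)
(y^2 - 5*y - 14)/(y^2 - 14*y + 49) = (y + 2)/(y - 7)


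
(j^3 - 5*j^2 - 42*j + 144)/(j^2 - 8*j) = j + 3 - 18/j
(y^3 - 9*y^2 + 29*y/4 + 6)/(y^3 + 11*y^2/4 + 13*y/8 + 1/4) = 2*(2*y^2 - 19*y + 24)/(4*y^2 + 9*y + 2)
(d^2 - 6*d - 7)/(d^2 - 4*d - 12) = (-d^2 + 6*d + 7)/(-d^2 + 4*d + 12)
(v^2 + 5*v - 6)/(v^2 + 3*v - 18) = (v - 1)/(v - 3)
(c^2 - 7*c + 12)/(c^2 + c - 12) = (c - 4)/(c + 4)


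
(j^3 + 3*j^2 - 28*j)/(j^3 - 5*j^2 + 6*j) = (j^2 + 3*j - 28)/(j^2 - 5*j + 6)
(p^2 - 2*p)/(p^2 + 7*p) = (p - 2)/(p + 7)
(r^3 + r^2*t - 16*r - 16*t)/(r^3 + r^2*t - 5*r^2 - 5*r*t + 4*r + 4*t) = (r + 4)/(r - 1)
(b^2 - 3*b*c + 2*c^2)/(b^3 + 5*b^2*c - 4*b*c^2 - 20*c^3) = (b - c)/(b^2 + 7*b*c + 10*c^2)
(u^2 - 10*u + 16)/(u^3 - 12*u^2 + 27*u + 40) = (u - 2)/(u^2 - 4*u - 5)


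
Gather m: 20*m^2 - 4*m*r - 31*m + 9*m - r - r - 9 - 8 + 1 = 20*m^2 + m*(-4*r - 22) - 2*r - 16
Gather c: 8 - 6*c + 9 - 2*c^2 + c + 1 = -2*c^2 - 5*c + 18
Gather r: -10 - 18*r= -18*r - 10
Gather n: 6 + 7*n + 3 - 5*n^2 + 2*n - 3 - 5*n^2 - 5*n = -10*n^2 + 4*n + 6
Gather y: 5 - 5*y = 5 - 5*y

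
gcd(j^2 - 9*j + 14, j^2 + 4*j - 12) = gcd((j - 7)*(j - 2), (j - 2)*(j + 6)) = j - 2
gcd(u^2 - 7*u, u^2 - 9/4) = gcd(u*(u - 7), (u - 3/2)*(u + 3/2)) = 1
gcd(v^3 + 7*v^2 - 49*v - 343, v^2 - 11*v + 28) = v - 7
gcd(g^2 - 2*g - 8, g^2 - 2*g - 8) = g^2 - 2*g - 8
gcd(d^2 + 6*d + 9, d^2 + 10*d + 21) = d + 3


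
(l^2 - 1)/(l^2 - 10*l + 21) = (l^2 - 1)/(l^2 - 10*l + 21)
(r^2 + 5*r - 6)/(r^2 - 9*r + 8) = (r + 6)/(r - 8)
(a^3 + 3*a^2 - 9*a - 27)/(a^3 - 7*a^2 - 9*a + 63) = (a + 3)/(a - 7)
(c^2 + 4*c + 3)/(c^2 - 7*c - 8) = (c + 3)/(c - 8)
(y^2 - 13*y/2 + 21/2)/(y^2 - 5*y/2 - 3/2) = (2*y - 7)/(2*y + 1)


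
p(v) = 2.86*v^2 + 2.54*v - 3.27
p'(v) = 5.72*v + 2.54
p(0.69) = -0.16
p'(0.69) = 6.49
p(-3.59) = 24.47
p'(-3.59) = -17.99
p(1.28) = 4.67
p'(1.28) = 9.86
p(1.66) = 8.83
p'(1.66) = 12.04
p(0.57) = -0.89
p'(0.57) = 5.80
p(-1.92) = 2.40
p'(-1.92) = -8.44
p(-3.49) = 22.70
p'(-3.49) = -17.42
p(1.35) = 5.37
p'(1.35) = 10.26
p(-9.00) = 205.53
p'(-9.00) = -48.94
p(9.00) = 251.25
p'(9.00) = 54.02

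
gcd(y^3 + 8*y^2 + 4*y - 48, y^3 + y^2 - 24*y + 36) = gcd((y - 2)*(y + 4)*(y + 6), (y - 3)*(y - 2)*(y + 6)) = y^2 + 4*y - 12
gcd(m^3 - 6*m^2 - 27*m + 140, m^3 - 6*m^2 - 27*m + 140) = m^3 - 6*m^2 - 27*m + 140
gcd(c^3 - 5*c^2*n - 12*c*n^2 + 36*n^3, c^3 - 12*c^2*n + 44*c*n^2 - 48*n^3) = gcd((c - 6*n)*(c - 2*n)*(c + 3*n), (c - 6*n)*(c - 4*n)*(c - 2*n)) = c^2 - 8*c*n + 12*n^2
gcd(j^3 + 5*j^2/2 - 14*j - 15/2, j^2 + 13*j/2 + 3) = j + 1/2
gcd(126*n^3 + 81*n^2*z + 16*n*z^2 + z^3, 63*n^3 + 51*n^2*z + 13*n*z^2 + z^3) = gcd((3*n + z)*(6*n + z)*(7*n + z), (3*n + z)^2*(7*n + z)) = 21*n^2 + 10*n*z + z^2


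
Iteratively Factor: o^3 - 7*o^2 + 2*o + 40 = (o - 4)*(o^2 - 3*o - 10) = (o - 5)*(o - 4)*(o + 2)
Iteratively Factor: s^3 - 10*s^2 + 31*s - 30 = (s - 3)*(s^2 - 7*s + 10) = (s - 3)*(s - 2)*(s - 5)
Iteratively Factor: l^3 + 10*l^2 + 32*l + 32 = (l + 4)*(l^2 + 6*l + 8) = (l + 4)^2*(l + 2)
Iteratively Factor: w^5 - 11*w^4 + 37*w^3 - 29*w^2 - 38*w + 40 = (w - 2)*(w^4 - 9*w^3 + 19*w^2 + 9*w - 20) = (w - 5)*(w - 2)*(w^3 - 4*w^2 - w + 4) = (w - 5)*(w - 4)*(w - 2)*(w^2 - 1) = (w - 5)*(w - 4)*(w - 2)*(w + 1)*(w - 1)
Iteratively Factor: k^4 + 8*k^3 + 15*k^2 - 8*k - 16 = (k + 4)*(k^3 + 4*k^2 - k - 4) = (k + 1)*(k + 4)*(k^2 + 3*k - 4) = (k - 1)*(k + 1)*(k + 4)*(k + 4)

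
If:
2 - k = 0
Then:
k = 2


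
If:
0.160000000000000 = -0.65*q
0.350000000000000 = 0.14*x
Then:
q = -0.25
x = 2.50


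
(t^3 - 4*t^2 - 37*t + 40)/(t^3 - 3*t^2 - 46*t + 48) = (t + 5)/(t + 6)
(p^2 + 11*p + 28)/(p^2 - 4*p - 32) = (p + 7)/(p - 8)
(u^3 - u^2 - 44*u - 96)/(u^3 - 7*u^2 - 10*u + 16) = (u^2 + 7*u + 12)/(u^2 + u - 2)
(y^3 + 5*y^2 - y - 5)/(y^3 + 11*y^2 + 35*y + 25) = (y - 1)/(y + 5)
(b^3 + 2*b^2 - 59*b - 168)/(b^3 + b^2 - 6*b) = (b^2 - b - 56)/(b*(b - 2))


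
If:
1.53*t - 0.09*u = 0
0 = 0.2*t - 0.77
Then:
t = 3.85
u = 65.45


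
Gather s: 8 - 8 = 0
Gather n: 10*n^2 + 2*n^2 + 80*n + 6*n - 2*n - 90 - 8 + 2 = 12*n^2 + 84*n - 96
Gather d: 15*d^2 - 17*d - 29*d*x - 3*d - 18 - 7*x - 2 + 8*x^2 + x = 15*d^2 + d*(-29*x - 20) + 8*x^2 - 6*x - 20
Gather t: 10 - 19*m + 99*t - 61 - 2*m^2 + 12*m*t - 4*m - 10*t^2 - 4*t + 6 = -2*m^2 - 23*m - 10*t^2 + t*(12*m + 95) - 45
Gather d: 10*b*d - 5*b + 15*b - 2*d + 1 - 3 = 10*b + d*(10*b - 2) - 2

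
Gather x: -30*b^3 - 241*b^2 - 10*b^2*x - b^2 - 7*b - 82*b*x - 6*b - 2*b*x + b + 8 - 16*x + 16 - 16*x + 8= -30*b^3 - 242*b^2 - 12*b + x*(-10*b^2 - 84*b - 32) + 32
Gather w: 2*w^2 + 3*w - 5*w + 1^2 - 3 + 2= 2*w^2 - 2*w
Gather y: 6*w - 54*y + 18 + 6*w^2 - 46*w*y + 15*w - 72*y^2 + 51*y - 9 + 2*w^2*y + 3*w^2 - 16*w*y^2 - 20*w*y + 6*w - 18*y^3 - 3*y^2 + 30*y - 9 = 9*w^2 + 27*w - 18*y^3 + y^2*(-16*w - 75) + y*(2*w^2 - 66*w + 27)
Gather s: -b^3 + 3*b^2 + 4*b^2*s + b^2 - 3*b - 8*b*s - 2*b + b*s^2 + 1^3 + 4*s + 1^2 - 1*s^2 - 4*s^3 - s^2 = -b^3 + 4*b^2 - 5*b - 4*s^3 + s^2*(b - 2) + s*(4*b^2 - 8*b + 4) + 2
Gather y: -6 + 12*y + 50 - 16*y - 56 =-4*y - 12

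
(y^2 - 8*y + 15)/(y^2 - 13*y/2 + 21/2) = 2*(y - 5)/(2*y - 7)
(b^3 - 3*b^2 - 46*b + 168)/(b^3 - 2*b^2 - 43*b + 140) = (b - 6)/(b - 5)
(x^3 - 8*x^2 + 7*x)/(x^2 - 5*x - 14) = x*(x - 1)/(x + 2)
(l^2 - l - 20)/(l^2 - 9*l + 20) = (l + 4)/(l - 4)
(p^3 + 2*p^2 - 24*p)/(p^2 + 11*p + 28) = p*(p^2 + 2*p - 24)/(p^2 + 11*p + 28)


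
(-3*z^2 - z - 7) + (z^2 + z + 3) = -2*z^2 - 4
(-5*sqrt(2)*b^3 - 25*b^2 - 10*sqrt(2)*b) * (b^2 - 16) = -5*sqrt(2)*b^5 - 25*b^4 + 70*sqrt(2)*b^3 + 400*b^2 + 160*sqrt(2)*b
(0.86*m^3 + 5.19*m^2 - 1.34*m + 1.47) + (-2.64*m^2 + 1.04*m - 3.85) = 0.86*m^3 + 2.55*m^2 - 0.3*m - 2.38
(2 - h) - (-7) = 9 - h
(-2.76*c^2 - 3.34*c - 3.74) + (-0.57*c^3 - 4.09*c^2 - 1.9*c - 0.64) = -0.57*c^3 - 6.85*c^2 - 5.24*c - 4.38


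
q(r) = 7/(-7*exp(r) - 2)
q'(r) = 49*exp(r)/(-7*exp(r) - 2)^2 = 49*exp(r)/(7*exp(r) + 2)^2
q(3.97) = -0.02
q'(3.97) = 0.02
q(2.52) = -0.08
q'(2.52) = 0.08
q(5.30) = -0.00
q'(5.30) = 0.00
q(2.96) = -0.05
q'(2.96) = 0.05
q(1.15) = -0.29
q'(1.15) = 0.27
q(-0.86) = -1.41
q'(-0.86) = 0.84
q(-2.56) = -2.75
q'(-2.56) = 0.59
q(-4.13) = -3.31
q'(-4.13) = 0.18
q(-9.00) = -3.50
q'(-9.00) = 0.00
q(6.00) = 0.00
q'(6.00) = 0.00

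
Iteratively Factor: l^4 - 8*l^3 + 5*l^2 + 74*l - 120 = (l - 2)*(l^3 - 6*l^2 - 7*l + 60) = (l - 5)*(l - 2)*(l^2 - l - 12) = (l - 5)*(l - 2)*(l + 3)*(l - 4)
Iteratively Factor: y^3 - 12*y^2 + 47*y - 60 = (y - 5)*(y^2 - 7*y + 12) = (y - 5)*(y - 3)*(y - 4)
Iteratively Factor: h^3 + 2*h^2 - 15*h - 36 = (h + 3)*(h^2 - h - 12) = (h - 4)*(h + 3)*(h + 3)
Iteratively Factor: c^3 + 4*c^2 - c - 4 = (c + 4)*(c^2 - 1) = (c - 1)*(c + 4)*(c + 1)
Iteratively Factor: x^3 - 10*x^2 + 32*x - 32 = (x - 4)*(x^2 - 6*x + 8) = (x - 4)^2*(x - 2)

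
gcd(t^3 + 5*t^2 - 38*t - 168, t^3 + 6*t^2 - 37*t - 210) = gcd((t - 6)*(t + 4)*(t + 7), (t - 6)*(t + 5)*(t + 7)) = t^2 + t - 42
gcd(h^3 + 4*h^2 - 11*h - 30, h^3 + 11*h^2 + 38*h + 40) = h^2 + 7*h + 10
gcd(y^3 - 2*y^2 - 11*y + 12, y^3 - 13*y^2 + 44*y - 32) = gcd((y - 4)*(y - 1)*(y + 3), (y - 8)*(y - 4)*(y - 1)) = y^2 - 5*y + 4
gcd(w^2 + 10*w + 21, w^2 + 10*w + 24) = 1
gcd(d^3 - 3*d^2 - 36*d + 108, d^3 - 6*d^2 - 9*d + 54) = d^2 - 9*d + 18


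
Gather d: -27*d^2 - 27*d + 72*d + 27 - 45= -27*d^2 + 45*d - 18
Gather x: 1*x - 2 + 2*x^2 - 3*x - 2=2*x^2 - 2*x - 4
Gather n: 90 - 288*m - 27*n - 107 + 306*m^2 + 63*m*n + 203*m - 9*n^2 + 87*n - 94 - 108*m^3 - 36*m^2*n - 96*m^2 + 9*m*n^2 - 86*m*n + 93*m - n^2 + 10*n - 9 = -108*m^3 + 210*m^2 + 8*m + n^2*(9*m - 10) + n*(-36*m^2 - 23*m + 70) - 120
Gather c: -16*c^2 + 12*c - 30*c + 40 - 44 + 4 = -16*c^2 - 18*c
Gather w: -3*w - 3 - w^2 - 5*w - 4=-w^2 - 8*w - 7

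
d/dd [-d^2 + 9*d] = 9 - 2*d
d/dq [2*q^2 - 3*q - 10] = 4*q - 3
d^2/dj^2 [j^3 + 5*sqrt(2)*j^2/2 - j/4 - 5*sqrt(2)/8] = 6*j + 5*sqrt(2)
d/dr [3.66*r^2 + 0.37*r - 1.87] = 7.32*r + 0.37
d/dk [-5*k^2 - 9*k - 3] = -10*k - 9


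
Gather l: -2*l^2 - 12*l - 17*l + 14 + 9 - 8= -2*l^2 - 29*l + 15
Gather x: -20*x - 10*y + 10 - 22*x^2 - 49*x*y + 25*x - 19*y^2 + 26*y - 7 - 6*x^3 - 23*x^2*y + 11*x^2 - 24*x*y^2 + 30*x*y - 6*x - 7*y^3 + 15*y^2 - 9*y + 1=-6*x^3 + x^2*(-23*y - 11) + x*(-24*y^2 - 19*y - 1) - 7*y^3 - 4*y^2 + 7*y + 4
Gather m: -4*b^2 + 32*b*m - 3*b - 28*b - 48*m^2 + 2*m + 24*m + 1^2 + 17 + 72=-4*b^2 - 31*b - 48*m^2 + m*(32*b + 26) + 90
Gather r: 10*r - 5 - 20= 10*r - 25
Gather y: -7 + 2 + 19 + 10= 24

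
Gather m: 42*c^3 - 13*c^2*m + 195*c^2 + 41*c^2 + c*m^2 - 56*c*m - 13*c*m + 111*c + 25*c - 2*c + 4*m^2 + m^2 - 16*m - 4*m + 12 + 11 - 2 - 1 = 42*c^3 + 236*c^2 + 134*c + m^2*(c + 5) + m*(-13*c^2 - 69*c - 20) + 20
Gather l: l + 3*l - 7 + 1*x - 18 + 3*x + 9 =4*l + 4*x - 16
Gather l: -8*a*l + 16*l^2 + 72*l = 16*l^2 + l*(72 - 8*a)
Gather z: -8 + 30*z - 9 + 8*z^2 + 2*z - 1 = 8*z^2 + 32*z - 18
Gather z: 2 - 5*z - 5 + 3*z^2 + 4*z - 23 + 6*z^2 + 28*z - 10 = 9*z^2 + 27*z - 36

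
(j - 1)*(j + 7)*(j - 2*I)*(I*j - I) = I*j^4 + 2*j^3 + 5*I*j^3 + 10*j^2 - 13*I*j^2 - 26*j + 7*I*j + 14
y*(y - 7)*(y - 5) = y^3 - 12*y^2 + 35*y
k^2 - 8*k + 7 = (k - 7)*(k - 1)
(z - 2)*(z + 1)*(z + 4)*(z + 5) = z^4 + 8*z^3 + 9*z^2 - 38*z - 40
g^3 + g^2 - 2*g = g*(g - 1)*(g + 2)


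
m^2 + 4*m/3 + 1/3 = (m + 1/3)*(m + 1)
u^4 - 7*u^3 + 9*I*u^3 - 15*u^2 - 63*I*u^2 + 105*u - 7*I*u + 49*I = (u - 7)*(u + I)^2*(u + 7*I)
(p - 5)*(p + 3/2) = p^2 - 7*p/2 - 15/2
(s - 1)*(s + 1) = s^2 - 1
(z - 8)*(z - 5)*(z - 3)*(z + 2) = z^4 - 14*z^3 + 47*z^2 + 38*z - 240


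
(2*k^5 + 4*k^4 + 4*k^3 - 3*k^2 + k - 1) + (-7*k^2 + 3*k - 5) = 2*k^5 + 4*k^4 + 4*k^3 - 10*k^2 + 4*k - 6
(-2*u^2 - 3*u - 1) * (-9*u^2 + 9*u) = 18*u^4 + 9*u^3 - 18*u^2 - 9*u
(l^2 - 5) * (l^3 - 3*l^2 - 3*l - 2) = l^5 - 3*l^4 - 8*l^3 + 13*l^2 + 15*l + 10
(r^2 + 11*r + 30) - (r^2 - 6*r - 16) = 17*r + 46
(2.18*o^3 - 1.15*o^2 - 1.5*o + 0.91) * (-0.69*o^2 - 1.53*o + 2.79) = -1.5042*o^5 - 2.5419*o^4 + 8.8767*o^3 - 1.5414*o^2 - 5.5773*o + 2.5389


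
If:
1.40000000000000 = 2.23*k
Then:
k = 0.63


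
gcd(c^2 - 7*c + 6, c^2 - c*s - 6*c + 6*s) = c - 6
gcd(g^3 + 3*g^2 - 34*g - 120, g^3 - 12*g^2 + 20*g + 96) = g - 6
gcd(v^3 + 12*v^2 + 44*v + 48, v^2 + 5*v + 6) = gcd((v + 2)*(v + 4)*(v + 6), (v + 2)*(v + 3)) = v + 2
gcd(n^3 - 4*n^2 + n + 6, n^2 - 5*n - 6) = n + 1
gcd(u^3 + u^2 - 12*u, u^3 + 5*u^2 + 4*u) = u^2 + 4*u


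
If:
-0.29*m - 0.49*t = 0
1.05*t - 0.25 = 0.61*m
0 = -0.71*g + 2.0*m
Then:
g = -0.57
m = -0.20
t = 0.12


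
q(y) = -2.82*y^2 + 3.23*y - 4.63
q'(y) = 3.23 - 5.64*y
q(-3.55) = -51.64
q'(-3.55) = 23.25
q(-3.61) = -53.04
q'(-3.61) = 23.59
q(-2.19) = -25.23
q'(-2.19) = 15.58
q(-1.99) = -22.23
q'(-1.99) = 14.45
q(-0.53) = -7.13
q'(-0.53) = 6.22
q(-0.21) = -5.43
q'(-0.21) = 4.41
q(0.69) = -3.74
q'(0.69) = -0.66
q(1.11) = -4.52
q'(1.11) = -3.03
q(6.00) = -86.77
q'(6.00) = -30.61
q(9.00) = -203.98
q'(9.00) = -47.53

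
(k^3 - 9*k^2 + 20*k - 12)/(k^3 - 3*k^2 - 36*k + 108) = (k^2 - 3*k + 2)/(k^2 + 3*k - 18)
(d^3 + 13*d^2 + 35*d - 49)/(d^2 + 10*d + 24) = (d^3 + 13*d^2 + 35*d - 49)/(d^2 + 10*d + 24)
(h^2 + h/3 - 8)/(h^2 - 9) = (h - 8/3)/(h - 3)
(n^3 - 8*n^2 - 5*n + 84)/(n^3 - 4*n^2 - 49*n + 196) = (n + 3)/(n + 7)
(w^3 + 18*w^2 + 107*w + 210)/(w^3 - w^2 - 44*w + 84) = (w^2 + 11*w + 30)/(w^2 - 8*w + 12)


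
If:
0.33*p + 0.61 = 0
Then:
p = -1.85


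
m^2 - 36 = (m - 6)*(m + 6)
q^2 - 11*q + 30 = (q - 6)*(q - 5)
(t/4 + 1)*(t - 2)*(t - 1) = t^3/4 + t^2/4 - 5*t/2 + 2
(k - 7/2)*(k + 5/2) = k^2 - k - 35/4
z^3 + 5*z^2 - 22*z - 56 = (z - 4)*(z + 2)*(z + 7)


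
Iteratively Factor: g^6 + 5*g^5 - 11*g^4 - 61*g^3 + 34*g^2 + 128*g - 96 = (g + 4)*(g^5 + g^4 - 15*g^3 - g^2 + 38*g - 24) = (g + 2)*(g + 4)*(g^4 - g^3 - 13*g^2 + 25*g - 12) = (g - 3)*(g + 2)*(g + 4)*(g^3 + 2*g^2 - 7*g + 4) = (g - 3)*(g - 1)*(g + 2)*(g + 4)*(g^2 + 3*g - 4) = (g - 3)*(g - 1)^2*(g + 2)*(g + 4)*(g + 4)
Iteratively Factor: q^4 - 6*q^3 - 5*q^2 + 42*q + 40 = (q - 4)*(q^3 - 2*q^2 - 13*q - 10) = (q - 4)*(q + 1)*(q^2 - 3*q - 10) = (q - 4)*(q + 1)*(q + 2)*(q - 5)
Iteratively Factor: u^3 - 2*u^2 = (u)*(u^2 - 2*u) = u*(u - 2)*(u)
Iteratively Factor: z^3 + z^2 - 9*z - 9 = (z + 1)*(z^2 - 9) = (z + 1)*(z + 3)*(z - 3)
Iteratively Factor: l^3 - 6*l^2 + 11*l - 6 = (l - 2)*(l^2 - 4*l + 3) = (l - 2)*(l - 1)*(l - 3)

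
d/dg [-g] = -1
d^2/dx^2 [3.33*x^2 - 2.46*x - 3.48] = 6.66000000000000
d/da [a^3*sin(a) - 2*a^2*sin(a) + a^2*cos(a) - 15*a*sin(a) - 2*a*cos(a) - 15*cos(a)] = a^3*cos(a) - 2*sqrt(2)*a^2*cos(a + pi/4) - 2*a*sin(a) - 13*a*cos(a) - 2*cos(a)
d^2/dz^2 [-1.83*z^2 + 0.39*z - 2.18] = -3.66000000000000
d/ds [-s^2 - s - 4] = -2*s - 1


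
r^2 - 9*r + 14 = (r - 7)*(r - 2)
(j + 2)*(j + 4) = j^2 + 6*j + 8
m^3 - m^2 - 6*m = m*(m - 3)*(m + 2)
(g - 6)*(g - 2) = g^2 - 8*g + 12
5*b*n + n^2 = n*(5*b + n)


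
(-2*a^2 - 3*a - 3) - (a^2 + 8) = -3*a^2 - 3*a - 11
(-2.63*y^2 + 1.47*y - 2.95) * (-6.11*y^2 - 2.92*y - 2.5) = 16.0693*y^4 - 1.3021*y^3 + 20.3071*y^2 + 4.939*y + 7.375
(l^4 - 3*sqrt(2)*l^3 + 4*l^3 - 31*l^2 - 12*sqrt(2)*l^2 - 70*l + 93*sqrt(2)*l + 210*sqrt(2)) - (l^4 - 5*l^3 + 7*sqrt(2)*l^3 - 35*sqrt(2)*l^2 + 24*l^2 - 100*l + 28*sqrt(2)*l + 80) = -10*sqrt(2)*l^3 + 9*l^3 - 55*l^2 + 23*sqrt(2)*l^2 + 30*l + 65*sqrt(2)*l - 80 + 210*sqrt(2)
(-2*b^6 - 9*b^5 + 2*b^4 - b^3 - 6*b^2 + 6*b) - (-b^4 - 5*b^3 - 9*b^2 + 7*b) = -2*b^6 - 9*b^5 + 3*b^4 + 4*b^3 + 3*b^2 - b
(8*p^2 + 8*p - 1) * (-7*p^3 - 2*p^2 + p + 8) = -56*p^5 - 72*p^4 - p^3 + 74*p^2 + 63*p - 8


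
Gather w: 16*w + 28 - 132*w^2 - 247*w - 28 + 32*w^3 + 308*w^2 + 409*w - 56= 32*w^3 + 176*w^2 + 178*w - 56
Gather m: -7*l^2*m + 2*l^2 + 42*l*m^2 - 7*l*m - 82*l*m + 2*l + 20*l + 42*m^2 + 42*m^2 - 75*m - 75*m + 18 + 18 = 2*l^2 + 22*l + m^2*(42*l + 84) + m*(-7*l^2 - 89*l - 150) + 36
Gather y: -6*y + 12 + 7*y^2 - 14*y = 7*y^2 - 20*y + 12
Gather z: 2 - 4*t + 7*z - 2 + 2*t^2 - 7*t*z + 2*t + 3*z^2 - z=2*t^2 - 2*t + 3*z^2 + z*(6 - 7*t)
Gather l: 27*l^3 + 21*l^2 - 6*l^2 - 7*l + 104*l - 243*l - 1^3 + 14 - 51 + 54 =27*l^3 + 15*l^2 - 146*l + 16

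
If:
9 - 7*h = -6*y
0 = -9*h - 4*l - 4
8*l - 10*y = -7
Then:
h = 42/89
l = -367/178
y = -169/178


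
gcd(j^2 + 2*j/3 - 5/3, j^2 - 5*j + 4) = j - 1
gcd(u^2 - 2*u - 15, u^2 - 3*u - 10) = u - 5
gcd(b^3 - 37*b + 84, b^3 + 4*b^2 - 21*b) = b^2 + 4*b - 21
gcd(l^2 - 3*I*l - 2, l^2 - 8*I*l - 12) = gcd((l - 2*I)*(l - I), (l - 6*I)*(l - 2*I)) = l - 2*I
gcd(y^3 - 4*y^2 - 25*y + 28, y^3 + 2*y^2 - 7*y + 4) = y^2 + 3*y - 4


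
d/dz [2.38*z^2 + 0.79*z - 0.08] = 4.76*z + 0.79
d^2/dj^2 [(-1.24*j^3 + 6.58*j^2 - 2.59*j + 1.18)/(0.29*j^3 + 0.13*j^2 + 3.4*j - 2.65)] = (2.22044604925031e-16*j^7 + 1.200252*j^6 + 6.028926*j^5 - 49.757562*j^4 + 41.186054*j^3 + 63.850812*j^2 - 49.03059*j + 73.83892)/(0.024389*j^9 + 0.032799*j^8 + 0.872523*j^7 + 0.102682*j^6 + 9.63015*j^5 - 11.303355*j^4 + 38.385775*j^3 - 89.163225*j^2 + 71.6295*j - 18.609625)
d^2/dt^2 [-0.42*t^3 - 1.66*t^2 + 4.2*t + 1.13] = -2.52*t - 3.32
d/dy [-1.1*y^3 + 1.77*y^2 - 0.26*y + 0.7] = -3.3*y^2 + 3.54*y - 0.26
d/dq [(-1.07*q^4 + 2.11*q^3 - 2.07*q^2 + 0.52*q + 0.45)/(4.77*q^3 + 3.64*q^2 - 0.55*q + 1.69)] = (-5.1039*q^6 - 7.7896*q^5 + 19.3198*q^4 - 14.515*q^3 + 3.5039*q^2 - 10.2726*q + 1.1263)/(22.7529*q^6 + 34.7256*q^5 + 8.0026*q^4 + 12.1186*q^3 + 12.6057*q^2 - 1.859*q + 2.8561)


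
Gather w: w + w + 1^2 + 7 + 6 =2*w + 14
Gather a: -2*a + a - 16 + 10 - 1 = -a - 7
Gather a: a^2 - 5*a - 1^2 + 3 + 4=a^2 - 5*a + 6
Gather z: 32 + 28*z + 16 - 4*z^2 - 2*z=-4*z^2 + 26*z + 48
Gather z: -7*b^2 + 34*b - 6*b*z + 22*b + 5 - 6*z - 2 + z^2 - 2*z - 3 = -7*b^2 + 56*b + z^2 + z*(-6*b - 8)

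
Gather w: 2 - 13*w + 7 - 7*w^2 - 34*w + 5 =-7*w^2 - 47*w + 14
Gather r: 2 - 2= 0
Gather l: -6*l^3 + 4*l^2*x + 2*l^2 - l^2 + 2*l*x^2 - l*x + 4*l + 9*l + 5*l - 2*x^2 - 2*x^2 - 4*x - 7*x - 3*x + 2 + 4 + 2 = -6*l^3 + l^2*(4*x + 1) + l*(2*x^2 - x + 18) - 4*x^2 - 14*x + 8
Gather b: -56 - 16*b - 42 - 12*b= -28*b - 98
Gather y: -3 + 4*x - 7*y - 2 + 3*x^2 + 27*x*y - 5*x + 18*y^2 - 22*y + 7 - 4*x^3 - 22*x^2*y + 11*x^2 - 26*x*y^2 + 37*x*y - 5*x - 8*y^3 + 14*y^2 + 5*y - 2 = -4*x^3 + 14*x^2 - 6*x - 8*y^3 + y^2*(32 - 26*x) + y*(-22*x^2 + 64*x - 24)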